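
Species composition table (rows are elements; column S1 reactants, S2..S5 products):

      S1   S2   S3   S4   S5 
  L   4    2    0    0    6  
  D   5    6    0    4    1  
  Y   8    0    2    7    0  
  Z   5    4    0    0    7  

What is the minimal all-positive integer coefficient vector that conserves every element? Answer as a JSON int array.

Coefficients: [5, 1, 6, 4, 3]

L: 5·4 = 20 | 1·2+6·0+4·0+3·6 = 20
D: 5·5 = 25 | 1·6+6·0+4·4+3·1 = 25
Y: 5·8 = 40 | 1·0+6·2+4·7+3·0 = 40
Z: 5·5 = 25 | 1·4+6·0+4·0+3·7 = 25
gcd(5,1,6,4,3) = 1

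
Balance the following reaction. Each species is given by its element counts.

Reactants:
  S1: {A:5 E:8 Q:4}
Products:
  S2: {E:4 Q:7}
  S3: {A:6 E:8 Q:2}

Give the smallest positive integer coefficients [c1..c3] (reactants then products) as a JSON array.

A: 6·5 = 30 | 2·0+5·6 = 30
E: 6·8 = 48 | 2·4+5·8 = 48
Q: 6·4 = 24 | 2·7+5·2 = 24
gcd(6,2,5) = 1

Coefficients: [6, 2, 5]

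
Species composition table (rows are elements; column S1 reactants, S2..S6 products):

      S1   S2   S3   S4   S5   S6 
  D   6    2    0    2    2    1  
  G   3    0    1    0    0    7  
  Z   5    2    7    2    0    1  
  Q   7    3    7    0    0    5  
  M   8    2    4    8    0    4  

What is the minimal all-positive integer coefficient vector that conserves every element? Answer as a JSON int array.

D: 5·6 = 30 | 6·2+1·0+2·2+6·2+2·1 = 30
G: 5·3 = 15 | 6·0+1·1+2·0+6·0+2·7 = 15
Z: 5·5 = 25 | 6·2+1·7+2·2+6·0+2·1 = 25
Q: 5·7 = 35 | 6·3+1·7+2·0+6·0+2·5 = 35
M: 5·8 = 40 | 6·2+1·4+2·8+6·0+2·4 = 40
gcd(5,6,1,2,6,2) = 1

Coefficients: [5, 6, 1, 2, 6, 2]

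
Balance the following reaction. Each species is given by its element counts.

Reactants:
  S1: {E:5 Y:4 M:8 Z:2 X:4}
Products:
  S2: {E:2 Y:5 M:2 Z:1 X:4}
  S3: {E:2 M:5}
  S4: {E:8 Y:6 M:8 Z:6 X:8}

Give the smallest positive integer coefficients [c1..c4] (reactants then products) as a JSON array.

Coefficients: [4, 2, 4, 1]

E: 4·5 = 20 | 2·2+4·2+1·8 = 20
Y: 4·4 = 16 | 2·5+4·0+1·6 = 16
M: 4·8 = 32 | 2·2+4·5+1·8 = 32
Z: 4·2 = 8 | 2·1+4·0+1·6 = 8
X: 4·4 = 16 | 2·4+4·0+1·8 = 16
gcd(4,2,4,1) = 1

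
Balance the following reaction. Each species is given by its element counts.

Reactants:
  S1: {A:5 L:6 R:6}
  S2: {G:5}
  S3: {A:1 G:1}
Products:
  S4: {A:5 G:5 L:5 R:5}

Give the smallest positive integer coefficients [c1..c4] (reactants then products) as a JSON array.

A: 5·5+5·0+5·1 = 30 | 6·5 = 30
G: 5·0+5·5+5·1 = 30 | 6·5 = 30
L: 5·6+5·0+5·0 = 30 | 6·5 = 30
R: 5·6+5·0+5·0 = 30 | 6·5 = 30
gcd(5,5,5,6) = 1

Coefficients: [5, 5, 5, 6]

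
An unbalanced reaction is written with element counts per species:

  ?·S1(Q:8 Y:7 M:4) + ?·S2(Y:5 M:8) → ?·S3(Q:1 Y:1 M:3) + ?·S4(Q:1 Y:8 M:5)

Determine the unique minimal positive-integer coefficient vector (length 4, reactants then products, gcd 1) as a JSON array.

Q: 1·8+3·0 = 8 | 6·1+2·1 = 8
Y: 1·7+3·5 = 22 | 6·1+2·8 = 22
M: 1·4+3·8 = 28 | 6·3+2·5 = 28
gcd(1,3,6,2) = 1

Coefficients: [1, 3, 6, 2]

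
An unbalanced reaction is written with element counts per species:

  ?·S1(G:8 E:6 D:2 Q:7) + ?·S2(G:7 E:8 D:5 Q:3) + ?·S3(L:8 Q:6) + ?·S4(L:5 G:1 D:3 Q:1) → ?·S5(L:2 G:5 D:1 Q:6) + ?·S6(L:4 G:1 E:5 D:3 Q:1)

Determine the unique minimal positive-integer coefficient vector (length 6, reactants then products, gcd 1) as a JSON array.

Coefficients: [1, 3, 3, 2, 5, 6]

L: 1·0+3·0+3·8+2·5 = 34 | 5·2+6·4 = 34
G: 1·8+3·7+3·0+2·1 = 31 | 5·5+6·1 = 31
E: 1·6+3·8+3·0+2·0 = 30 | 5·0+6·5 = 30
D: 1·2+3·5+3·0+2·3 = 23 | 5·1+6·3 = 23
Q: 1·7+3·3+3·6+2·1 = 36 | 5·6+6·1 = 36
gcd(1,3,3,2,5,6) = 1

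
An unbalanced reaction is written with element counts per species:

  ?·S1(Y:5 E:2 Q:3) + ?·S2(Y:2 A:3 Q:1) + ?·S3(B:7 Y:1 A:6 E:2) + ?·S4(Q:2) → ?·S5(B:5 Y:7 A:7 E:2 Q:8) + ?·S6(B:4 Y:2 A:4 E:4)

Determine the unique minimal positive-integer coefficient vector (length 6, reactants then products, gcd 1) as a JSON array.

Coefficients: [2, 2, 2, 4, 2, 1]

B: 2·0+2·0+2·7+4·0 = 14 | 2·5+1·4 = 14
Y: 2·5+2·2+2·1+4·0 = 16 | 2·7+1·2 = 16
A: 2·0+2·3+2·6+4·0 = 18 | 2·7+1·4 = 18
E: 2·2+2·0+2·2+4·0 = 8 | 2·2+1·4 = 8
Q: 2·3+2·1+2·0+4·2 = 16 | 2·8+1·0 = 16
gcd(2,2,2,4,2,1) = 1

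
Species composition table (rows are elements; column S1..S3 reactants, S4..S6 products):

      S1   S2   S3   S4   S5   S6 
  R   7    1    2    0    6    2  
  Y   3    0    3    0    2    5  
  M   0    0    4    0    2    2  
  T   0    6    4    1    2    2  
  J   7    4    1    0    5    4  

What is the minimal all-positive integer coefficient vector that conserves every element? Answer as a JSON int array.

R: 3·7+1·1+3·2 = 28 | 6·0+4·6+2·2 = 28
Y: 3·3+1·0+3·3 = 18 | 6·0+4·2+2·5 = 18
M: 3·0+1·0+3·4 = 12 | 6·0+4·2+2·2 = 12
T: 3·0+1·6+3·4 = 18 | 6·1+4·2+2·2 = 18
J: 3·7+1·4+3·1 = 28 | 6·0+4·5+2·4 = 28
gcd(3,1,3,6,4,2) = 1

Coefficients: [3, 1, 3, 6, 4, 2]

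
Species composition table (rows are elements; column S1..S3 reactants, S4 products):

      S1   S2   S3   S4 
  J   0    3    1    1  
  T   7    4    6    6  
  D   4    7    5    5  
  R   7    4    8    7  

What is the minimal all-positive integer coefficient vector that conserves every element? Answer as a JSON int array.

Coefficients: [2, 1, 3, 6]

J: 2·0+1·3+3·1 = 6 | 6·1 = 6
T: 2·7+1·4+3·6 = 36 | 6·6 = 36
D: 2·4+1·7+3·5 = 30 | 6·5 = 30
R: 2·7+1·4+3·8 = 42 | 6·7 = 42
gcd(2,1,3,6) = 1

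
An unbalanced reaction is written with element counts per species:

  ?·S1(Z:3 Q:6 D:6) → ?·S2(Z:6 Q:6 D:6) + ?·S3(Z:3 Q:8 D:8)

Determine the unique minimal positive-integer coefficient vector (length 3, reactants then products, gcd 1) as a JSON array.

Z: 5·3 = 15 | 1·6+3·3 = 15
Q: 5·6 = 30 | 1·6+3·8 = 30
D: 5·6 = 30 | 1·6+3·8 = 30
gcd(5,1,3) = 1

Coefficients: [5, 1, 3]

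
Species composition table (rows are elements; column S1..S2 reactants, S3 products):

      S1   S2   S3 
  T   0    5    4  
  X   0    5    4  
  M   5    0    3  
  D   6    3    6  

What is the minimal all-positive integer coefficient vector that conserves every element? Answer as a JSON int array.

Coefficients: [3, 4, 5]

T: 3·0+4·5 = 20 | 5·4 = 20
X: 3·0+4·5 = 20 | 5·4 = 20
M: 3·5+4·0 = 15 | 5·3 = 15
D: 3·6+4·3 = 30 | 5·6 = 30
gcd(3,4,5) = 1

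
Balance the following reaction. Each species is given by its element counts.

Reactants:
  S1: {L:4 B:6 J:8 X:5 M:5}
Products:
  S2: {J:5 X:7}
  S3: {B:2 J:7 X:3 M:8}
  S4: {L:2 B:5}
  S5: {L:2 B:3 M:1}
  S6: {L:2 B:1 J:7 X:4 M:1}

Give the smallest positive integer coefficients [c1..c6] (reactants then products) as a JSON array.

Coefficients: [5, 1, 2, 1, 6, 3]

L: 5·4 = 20 | 1·0+2·0+1·2+6·2+3·2 = 20
B: 5·6 = 30 | 1·0+2·2+1·5+6·3+3·1 = 30
J: 5·8 = 40 | 1·5+2·7+1·0+6·0+3·7 = 40
X: 5·5 = 25 | 1·7+2·3+1·0+6·0+3·4 = 25
M: 5·5 = 25 | 1·0+2·8+1·0+6·1+3·1 = 25
gcd(5,1,2,1,6,3) = 1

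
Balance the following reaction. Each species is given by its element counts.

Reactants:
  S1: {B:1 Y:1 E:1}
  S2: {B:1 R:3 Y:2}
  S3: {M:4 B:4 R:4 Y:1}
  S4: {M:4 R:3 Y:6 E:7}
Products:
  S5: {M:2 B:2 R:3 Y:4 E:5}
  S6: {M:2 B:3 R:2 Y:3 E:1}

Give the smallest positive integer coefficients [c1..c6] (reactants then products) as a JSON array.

M: 5·0+1·0+1·4+1·4 = 8 | 2·2+2·2 = 8
B: 5·1+1·1+1·4+1·0 = 10 | 2·2+2·3 = 10
R: 5·0+1·3+1·4+1·3 = 10 | 2·3+2·2 = 10
Y: 5·1+1·2+1·1+1·6 = 14 | 2·4+2·3 = 14
E: 5·1+1·0+1·0+1·7 = 12 | 2·5+2·1 = 12
gcd(5,1,1,1,2,2) = 1

Coefficients: [5, 1, 1, 1, 2, 2]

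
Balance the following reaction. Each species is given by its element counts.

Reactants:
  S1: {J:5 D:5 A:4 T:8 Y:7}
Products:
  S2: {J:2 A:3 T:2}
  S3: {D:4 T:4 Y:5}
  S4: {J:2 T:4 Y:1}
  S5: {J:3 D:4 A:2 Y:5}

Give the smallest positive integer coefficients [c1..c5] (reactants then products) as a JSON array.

J: 4·5 = 20 | 4·2+3·0+3·2+2·3 = 20
D: 4·5 = 20 | 4·0+3·4+3·0+2·4 = 20
A: 4·4 = 16 | 4·3+3·0+3·0+2·2 = 16
T: 4·8 = 32 | 4·2+3·4+3·4+2·0 = 32
Y: 4·7 = 28 | 4·0+3·5+3·1+2·5 = 28
gcd(4,4,3,3,2) = 1

Coefficients: [4, 4, 3, 3, 2]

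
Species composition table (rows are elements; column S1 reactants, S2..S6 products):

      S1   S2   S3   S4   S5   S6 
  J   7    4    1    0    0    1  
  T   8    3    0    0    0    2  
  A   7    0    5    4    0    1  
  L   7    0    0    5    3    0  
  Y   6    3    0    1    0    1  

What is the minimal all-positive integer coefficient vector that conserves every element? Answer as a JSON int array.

Coefficients: [2, 2, 1, 1, 3, 5]

J: 2·7 = 14 | 2·4+1·1+1·0+3·0+5·1 = 14
T: 2·8 = 16 | 2·3+1·0+1·0+3·0+5·2 = 16
A: 2·7 = 14 | 2·0+1·5+1·4+3·0+5·1 = 14
L: 2·7 = 14 | 2·0+1·0+1·5+3·3+5·0 = 14
Y: 2·6 = 12 | 2·3+1·0+1·1+3·0+5·1 = 12
gcd(2,2,1,1,3,5) = 1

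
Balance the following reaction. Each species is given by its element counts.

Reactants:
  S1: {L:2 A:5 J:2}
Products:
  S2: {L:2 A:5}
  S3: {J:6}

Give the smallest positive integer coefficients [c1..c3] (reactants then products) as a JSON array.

Coefficients: [3, 3, 1]

L: 3·2 = 6 | 3·2+1·0 = 6
A: 3·5 = 15 | 3·5+1·0 = 15
J: 3·2 = 6 | 3·0+1·6 = 6
gcd(3,3,1) = 1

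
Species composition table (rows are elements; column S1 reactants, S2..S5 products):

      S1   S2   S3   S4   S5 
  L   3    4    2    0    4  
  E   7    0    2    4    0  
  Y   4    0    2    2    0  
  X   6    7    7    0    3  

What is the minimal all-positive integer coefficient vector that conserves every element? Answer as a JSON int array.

L: 4·3 = 12 | 1·4+2·2+6·0+1·4 = 12
E: 4·7 = 28 | 1·0+2·2+6·4+1·0 = 28
Y: 4·4 = 16 | 1·0+2·2+6·2+1·0 = 16
X: 4·6 = 24 | 1·7+2·7+6·0+1·3 = 24
gcd(4,1,2,6,1) = 1

Coefficients: [4, 1, 2, 6, 1]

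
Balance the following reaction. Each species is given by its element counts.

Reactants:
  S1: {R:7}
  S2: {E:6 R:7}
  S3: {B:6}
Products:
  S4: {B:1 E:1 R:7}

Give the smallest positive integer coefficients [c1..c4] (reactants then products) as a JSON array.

B: 5·0+1·0+1·6 = 6 | 6·1 = 6
E: 5·0+1·6+1·0 = 6 | 6·1 = 6
R: 5·7+1·7+1·0 = 42 | 6·7 = 42
gcd(5,1,1,6) = 1

Coefficients: [5, 1, 1, 6]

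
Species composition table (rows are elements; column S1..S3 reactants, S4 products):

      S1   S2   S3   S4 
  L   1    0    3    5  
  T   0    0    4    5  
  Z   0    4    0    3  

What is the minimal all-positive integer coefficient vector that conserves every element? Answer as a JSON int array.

Coefficients: [5, 3, 5, 4]

L: 5·1+3·0+5·3 = 20 | 4·5 = 20
T: 5·0+3·0+5·4 = 20 | 4·5 = 20
Z: 5·0+3·4+5·0 = 12 | 4·3 = 12
gcd(5,3,5,4) = 1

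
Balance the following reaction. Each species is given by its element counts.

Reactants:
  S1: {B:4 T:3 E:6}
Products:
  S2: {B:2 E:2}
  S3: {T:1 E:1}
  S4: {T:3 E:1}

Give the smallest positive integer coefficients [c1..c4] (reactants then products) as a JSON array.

Coefficients: [2, 4, 3, 1]

B: 2·4 = 8 | 4·2+3·0+1·0 = 8
T: 2·3 = 6 | 4·0+3·1+1·3 = 6
E: 2·6 = 12 | 4·2+3·1+1·1 = 12
gcd(2,4,3,1) = 1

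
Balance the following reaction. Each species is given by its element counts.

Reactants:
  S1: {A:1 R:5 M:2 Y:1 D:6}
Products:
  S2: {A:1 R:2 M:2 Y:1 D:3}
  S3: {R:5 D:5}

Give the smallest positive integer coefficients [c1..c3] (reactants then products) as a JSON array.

A: 5·1 = 5 | 5·1+3·0 = 5
R: 5·5 = 25 | 5·2+3·5 = 25
M: 5·2 = 10 | 5·2+3·0 = 10
Y: 5·1 = 5 | 5·1+3·0 = 5
D: 5·6 = 30 | 5·3+3·5 = 30
gcd(5,5,3) = 1

Coefficients: [5, 5, 3]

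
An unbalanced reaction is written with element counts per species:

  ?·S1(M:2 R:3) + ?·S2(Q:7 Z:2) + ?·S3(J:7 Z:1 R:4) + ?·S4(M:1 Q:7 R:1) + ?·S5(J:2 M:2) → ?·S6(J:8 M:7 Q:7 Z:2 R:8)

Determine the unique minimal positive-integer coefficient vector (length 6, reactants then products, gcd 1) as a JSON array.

Coefficients: [5, 2, 2, 1, 5, 3]

J: 5·0+2·0+2·7+1·0+5·2 = 24 | 3·8 = 24
M: 5·2+2·0+2·0+1·1+5·2 = 21 | 3·7 = 21
Q: 5·0+2·7+2·0+1·7+5·0 = 21 | 3·7 = 21
Z: 5·0+2·2+2·1+1·0+5·0 = 6 | 3·2 = 6
R: 5·3+2·0+2·4+1·1+5·0 = 24 | 3·8 = 24
gcd(5,2,2,1,5,3) = 1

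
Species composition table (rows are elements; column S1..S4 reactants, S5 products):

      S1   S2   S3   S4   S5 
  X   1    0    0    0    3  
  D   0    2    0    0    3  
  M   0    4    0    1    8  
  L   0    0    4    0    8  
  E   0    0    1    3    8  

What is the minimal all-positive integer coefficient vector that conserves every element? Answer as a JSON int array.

X: 6·1+3·0+4·0+4·0 = 6 | 2·3 = 6
D: 6·0+3·2+4·0+4·0 = 6 | 2·3 = 6
M: 6·0+3·4+4·0+4·1 = 16 | 2·8 = 16
L: 6·0+3·0+4·4+4·0 = 16 | 2·8 = 16
E: 6·0+3·0+4·1+4·3 = 16 | 2·8 = 16
gcd(6,3,4,4,2) = 1

Coefficients: [6, 3, 4, 4, 2]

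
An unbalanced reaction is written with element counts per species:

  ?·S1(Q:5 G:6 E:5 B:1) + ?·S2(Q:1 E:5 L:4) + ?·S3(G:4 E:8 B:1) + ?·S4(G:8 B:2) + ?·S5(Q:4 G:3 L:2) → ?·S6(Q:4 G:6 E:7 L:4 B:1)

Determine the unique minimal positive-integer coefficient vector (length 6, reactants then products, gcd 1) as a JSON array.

Q: 1·5+3·1+1·0+1·0+2·4 = 16 | 4·4 = 16
G: 1·6+3·0+1·4+1·8+2·3 = 24 | 4·6 = 24
E: 1·5+3·5+1·8+1·0+2·0 = 28 | 4·7 = 28
L: 1·0+3·4+1·0+1·0+2·2 = 16 | 4·4 = 16
B: 1·1+3·0+1·1+1·2+2·0 = 4 | 4·1 = 4
gcd(1,3,1,1,2,4) = 1

Coefficients: [1, 3, 1, 1, 2, 4]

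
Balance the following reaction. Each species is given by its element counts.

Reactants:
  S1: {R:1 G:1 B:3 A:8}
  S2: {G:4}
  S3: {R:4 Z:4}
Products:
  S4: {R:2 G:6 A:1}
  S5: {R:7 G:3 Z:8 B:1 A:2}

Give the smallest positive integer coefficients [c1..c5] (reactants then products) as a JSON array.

R: 1·1+5·0+6·4 = 25 | 2·2+3·7 = 25
G: 1·1+5·4+6·0 = 21 | 2·6+3·3 = 21
Z: 1·0+5·0+6·4 = 24 | 2·0+3·8 = 24
B: 1·3+5·0+6·0 = 3 | 2·0+3·1 = 3
A: 1·8+5·0+6·0 = 8 | 2·1+3·2 = 8
gcd(1,5,6,2,3) = 1

Coefficients: [1, 5, 6, 2, 3]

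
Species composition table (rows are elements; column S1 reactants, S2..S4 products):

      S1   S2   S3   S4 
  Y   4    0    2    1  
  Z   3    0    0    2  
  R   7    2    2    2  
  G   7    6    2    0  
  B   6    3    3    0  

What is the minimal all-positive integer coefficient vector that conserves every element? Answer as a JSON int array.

Y: 4·4 = 16 | 3·0+5·2+6·1 = 16
Z: 4·3 = 12 | 3·0+5·0+6·2 = 12
R: 4·7 = 28 | 3·2+5·2+6·2 = 28
G: 4·7 = 28 | 3·6+5·2+6·0 = 28
B: 4·6 = 24 | 3·3+5·3+6·0 = 24
gcd(4,3,5,6) = 1

Coefficients: [4, 3, 5, 6]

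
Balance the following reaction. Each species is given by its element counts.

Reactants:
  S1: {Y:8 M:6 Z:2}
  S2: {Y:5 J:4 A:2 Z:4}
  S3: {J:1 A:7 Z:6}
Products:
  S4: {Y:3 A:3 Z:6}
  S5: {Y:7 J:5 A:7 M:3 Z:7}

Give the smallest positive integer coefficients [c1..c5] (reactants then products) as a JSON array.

Coefficients: [3, 6, 6, 4, 6]

Y: 3·8+6·5+6·0 = 54 | 4·3+6·7 = 54
J: 3·0+6·4+6·1 = 30 | 4·0+6·5 = 30
A: 3·0+6·2+6·7 = 54 | 4·3+6·7 = 54
M: 3·6+6·0+6·0 = 18 | 4·0+6·3 = 18
Z: 3·2+6·4+6·6 = 66 | 4·6+6·7 = 66
gcd(3,6,6,4,6) = 1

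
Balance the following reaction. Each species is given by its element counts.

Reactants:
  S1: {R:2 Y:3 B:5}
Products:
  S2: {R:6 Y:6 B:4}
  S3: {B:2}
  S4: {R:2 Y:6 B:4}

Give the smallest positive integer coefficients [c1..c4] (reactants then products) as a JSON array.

R: 4·2 = 8 | 1·6+6·0+1·2 = 8
Y: 4·3 = 12 | 1·6+6·0+1·6 = 12
B: 4·5 = 20 | 1·4+6·2+1·4 = 20
gcd(4,1,6,1) = 1

Coefficients: [4, 1, 6, 1]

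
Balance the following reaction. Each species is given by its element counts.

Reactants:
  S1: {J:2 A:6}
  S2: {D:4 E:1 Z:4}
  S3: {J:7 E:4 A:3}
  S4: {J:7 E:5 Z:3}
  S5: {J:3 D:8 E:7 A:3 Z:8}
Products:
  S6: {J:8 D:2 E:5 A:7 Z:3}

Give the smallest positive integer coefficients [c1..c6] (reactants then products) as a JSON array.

J: 5·2+1·0+3·7+2·7+1·3 = 48 | 6·8 = 48
D: 5·0+1·4+3·0+2·0+1·8 = 12 | 6·2 = 12
E: 5·0+1·1+3·4+2·5+1·7 = 30 | 6·5 = 30
A: 5·6+1·0+3·3+2·0+1·3 = 42 | 6·7 = 42
Z: 5·0+1·4+3·0+2·3+1·8 = 18 | 6·3 = 18
gcd(5,1,3,2,1,6) = 1

Coefficients: [5, 1, 3, 2, 1, 6]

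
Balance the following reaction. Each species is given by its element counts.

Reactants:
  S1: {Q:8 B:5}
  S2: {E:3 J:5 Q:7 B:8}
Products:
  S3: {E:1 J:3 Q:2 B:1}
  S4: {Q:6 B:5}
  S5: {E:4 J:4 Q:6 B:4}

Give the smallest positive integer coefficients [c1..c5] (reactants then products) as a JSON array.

Coefficients: [4, 2, 2, 6, 1]

E: 4·0+2·3 = 6 | 2·1+6·0+1·4 = 6
J: 4·0+2·5 = 10 | 2·3+6·0+1·4 = 10
Q: 4·8+2·7 = 46 | 2·2+6·6+1·6 = 46
B: 4·5+2·8 = 36 | 2·1+6·5+1·4 = 36
gcd(4,2,2,6,1) = 1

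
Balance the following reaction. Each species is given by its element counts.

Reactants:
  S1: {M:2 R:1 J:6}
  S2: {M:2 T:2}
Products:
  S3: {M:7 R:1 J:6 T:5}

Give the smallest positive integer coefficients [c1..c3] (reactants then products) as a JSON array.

M: 2·2+5·2 = 14 | 2·7 = 14
R: 2·1+5·0 = 2 | 2·1 = 2
J: 2·6+5·0 = 12 | 2·6 = 12
T: 2·0+5·2 = 10 | 2·5 = 10
gcd(2,5,2) = 1

Coefficients: [2, 5, 2]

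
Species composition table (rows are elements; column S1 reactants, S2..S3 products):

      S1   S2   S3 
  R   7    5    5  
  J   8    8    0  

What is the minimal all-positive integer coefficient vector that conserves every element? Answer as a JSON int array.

Coefficients: [5, 5, 2]

R: 5·7 = 35 | 5·5+2·5 = 35
J: 5·8 = 40 | 5·8+2·0 = 40
gcd(5,5,2) = 1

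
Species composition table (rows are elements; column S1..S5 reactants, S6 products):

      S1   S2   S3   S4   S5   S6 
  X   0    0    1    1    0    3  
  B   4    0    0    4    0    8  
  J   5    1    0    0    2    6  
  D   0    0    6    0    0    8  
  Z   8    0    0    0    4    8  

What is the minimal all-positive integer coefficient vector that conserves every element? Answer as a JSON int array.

Coefficients: [1, 5, 4, 5, 4, 3]

X: 1·0+5·0+4·1+5·1+4·0 = 9 | 3·3 = 9
B: 1·4+5·0+4·0+5·4+4·0 = 24 | 3·8 = 24
J: 1·5+5·1+4·0+5·0+4·2 = 18 | 3·6 = 18
D: 1·0+5·0+4·6+5·0+4·0 = 24 | 3·8 = 24
Z: 1·8+5·0+4·0+5·0+4·4 = 24 | 3·8 = 24
gcd(1,5,4,5,4,3) = 1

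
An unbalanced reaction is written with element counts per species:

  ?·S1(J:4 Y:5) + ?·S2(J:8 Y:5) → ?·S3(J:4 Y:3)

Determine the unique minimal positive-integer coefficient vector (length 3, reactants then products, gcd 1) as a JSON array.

J: 1·4+2·8 = 20 | 5·4 = 20
Y: 1·5+2·5 = 15 | 5·3 = 15
gcd(1,2,5) = 1

Coefficients: [1, 2, 5]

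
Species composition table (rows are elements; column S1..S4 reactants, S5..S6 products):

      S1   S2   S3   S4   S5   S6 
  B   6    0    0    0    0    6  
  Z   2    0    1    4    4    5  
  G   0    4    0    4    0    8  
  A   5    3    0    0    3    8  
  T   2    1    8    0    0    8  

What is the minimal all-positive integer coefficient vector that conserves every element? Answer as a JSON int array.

B: 5·6+6·0+3·0+4·0 = 30 | 1·0+5·6 = 30
Z: 5·2+6·0+3·1+4·4 = 29 | 1·4+5·5 = 29
G: 5·0+6·4+3·0+4·4 = 40 | 1·0+5·8 = 40
A: 5·5+6·3+3·0+4·0 = 43 | 1·3+5·8 = 43
T: 5·2+6·1+3·8+4·0 = 40 | 1·0+5·8 = 40
gcd(5,6,3,4,1,5) = 1

Coefficients: [5, 6, 3, 4, 1, 5]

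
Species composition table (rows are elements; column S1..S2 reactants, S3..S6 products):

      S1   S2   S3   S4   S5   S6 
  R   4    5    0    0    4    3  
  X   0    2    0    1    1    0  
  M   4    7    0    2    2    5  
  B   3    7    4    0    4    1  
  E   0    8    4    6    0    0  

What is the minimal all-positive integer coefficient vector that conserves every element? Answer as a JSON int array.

Coefficients: [4, 3, 3, 2, 4, 5]

R: 4·4+3·5 = 31 | 3·0+2·0+4·4+5·3 = 31
X: 4·0+3·2 = 6 | 3·0+2·1+4·1+5·0 = 6
M: 4·4+3·7 = 37 | 3·0+2·2+4·2+5·5 = 37
B: 4·3+3·7 = 33 | 3·4+2·0+4·4+5·1 = 33
E: 4·0+3·8 = 24 | 3·4+2·6+4·0+5·0 = 24
gcd(4,3,3,2,4,5) = 1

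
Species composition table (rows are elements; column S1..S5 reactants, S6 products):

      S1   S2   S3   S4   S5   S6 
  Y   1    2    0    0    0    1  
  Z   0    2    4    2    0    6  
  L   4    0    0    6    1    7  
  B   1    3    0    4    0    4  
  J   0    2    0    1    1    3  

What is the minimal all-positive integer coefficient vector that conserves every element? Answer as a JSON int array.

Coefficients: [1, 1, 3, 2, 5, 3]

Y: 1·1+1·2+3·0+2·0+5·0 = 3 | 3·1 = 3
Z: 1·0+1·2+3·4+2·2+5·0 = 18 | 3·6 = 18
L: 1·4+1·0+3·0+2·6+5·1 = 21 | 3·7 = 21
B: 1·1+1·3+3·0+2·4+5·0 = 12 | 3·4 = 12
J: 1·0+1·2+3·0+2·1+5·1 = 9 | 3·3 = 9
gcd(1,1,3,2,5,3) = 1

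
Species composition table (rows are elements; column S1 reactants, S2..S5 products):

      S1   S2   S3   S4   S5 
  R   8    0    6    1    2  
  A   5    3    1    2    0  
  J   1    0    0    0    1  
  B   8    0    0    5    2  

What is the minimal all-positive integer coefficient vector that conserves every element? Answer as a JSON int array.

R: 5·8 = 40 | 3·0+4·6+6·1+5·2 = 40
A: 5·5 = 25 | 3·3+4·1+6·2+5·0 = 25
J: 5·1 = 5 | 3·0+4·0+6·0+5·1 = 5
B: 5·8 = 40 | 3·0+4·0+6·5+5·2 = 40
gcd(5,3,4,6,5) = 1

Coefficients: [5, 3, 4, 6, 5]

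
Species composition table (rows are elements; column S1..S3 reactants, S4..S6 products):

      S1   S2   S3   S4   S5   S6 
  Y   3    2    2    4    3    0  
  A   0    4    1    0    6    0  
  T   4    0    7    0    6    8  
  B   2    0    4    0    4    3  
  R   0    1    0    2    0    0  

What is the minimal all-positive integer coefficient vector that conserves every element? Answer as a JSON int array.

Coefficients: [1, 6, 6, 3, 5, 2]

Y: 1·3+6·2+6·2 = 27 | 3·4+5·3+2·0 = 27
A: 1·0+6·4+6·1 = 30 | 3·0+5·6+2·0 = 30
T: 1·4+6·0+6·7 = 46 | 3·0+5·6+2·8 = 46
B: 1·2+6·0+6·4 = 26 | 3·0+5·4+2·3 = 26
R: 1·0+6·1+6·0 = 6 | 3·2+5·0+2·0 = 6
gcd(1,6,6,3,5,2) = 1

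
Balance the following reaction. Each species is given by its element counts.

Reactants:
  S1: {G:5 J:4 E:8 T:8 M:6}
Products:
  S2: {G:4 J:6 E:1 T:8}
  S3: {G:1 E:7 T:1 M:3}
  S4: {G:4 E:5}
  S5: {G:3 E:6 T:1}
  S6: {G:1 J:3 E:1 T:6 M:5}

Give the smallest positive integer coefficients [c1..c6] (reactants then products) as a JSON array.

G: 6·5 = 30 | 1·4+2·1+3·4+2·3+6·1 = 30
J: 6·4 = 24 | 1·6+2·0+3·0+2·0+6·3 = 24
E: 6·8 = 48 | 1·1+2·7+3·5+2·6+6·1 = 48
T: 6·8 = 48 | 1·8+2·1+3·0+2·1+6·6 = 48
M: 6·6 = 36 | 1·0+2·3+3·0+2·0+6·5 = 36
gcd(6,1,2,3,2,6) = 1

Coefficients: [6, 1, 2, 3, 2, 6]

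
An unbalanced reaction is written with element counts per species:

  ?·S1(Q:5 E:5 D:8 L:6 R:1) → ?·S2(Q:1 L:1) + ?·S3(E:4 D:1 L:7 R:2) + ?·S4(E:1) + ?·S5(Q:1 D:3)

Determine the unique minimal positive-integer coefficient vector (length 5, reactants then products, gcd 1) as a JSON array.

Q: 2·5 = 10 | 5·1+1·0+6·0+5·1 = 10
E: 2·5 = 10 | 5·0+1·4+6·1+5·0 = 10
D: 2·8 = 16 | 5·0+1·1+6·0+5·3 = 16
L: 2·6 = 12 | 5·1+1·7+6·0+5·0 = 12
R: 2·1 = 2 | 5·0+1·2+6·0+5·0 = 2
gcd(2,5,1,6,5) = 1

Coefficients: [2, 5, 1, 6, 5]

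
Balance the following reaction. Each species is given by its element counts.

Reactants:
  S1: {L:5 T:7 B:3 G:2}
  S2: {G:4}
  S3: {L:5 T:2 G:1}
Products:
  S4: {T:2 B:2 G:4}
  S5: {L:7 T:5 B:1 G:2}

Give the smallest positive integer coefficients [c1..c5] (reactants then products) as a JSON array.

L: 3·5+2·0+4·5 = 35 | 2·0+5·7 = 35
T: 3·7+2·0+4·2 = 29 | 2·2+5·5 = 29
B: 3·3+2·0+4·0 = 9 | 2·2+5·1 = 9
G: 3·2+2·4+4·1 = 18 | 2·4+5·2 = 18
gcd(3,2,4,2,5) = 1

Coefficients: [3, 2, 4, 2, 5]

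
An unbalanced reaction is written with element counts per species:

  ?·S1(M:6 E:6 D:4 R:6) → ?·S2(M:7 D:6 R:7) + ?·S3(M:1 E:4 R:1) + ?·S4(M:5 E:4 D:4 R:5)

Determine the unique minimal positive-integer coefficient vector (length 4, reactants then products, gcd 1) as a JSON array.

M: 4·6 = 24 | 2·7+5·1+1·5 = 24
E: 4·6 = 24 | 2·0+5·4+1·4 = 24
D: 4·4 = 16 | 2·6+5·0+1·4 = 16
R: 4·6 = 24 | 2·7+5·1+1·5 = 24
gcd(4,2,5,1) = 1

Coefficients: [4, 2, 5, 1]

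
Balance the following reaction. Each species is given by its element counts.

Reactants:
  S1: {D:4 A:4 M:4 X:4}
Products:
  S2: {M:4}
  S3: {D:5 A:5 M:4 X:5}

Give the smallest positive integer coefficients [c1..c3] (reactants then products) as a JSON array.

D: 5·4 = 20 | 1·0+4·5 = 20
A: 5·4 = 20 | 1·0+4·5 = 20
M: 5·4 = 20 | 1·4+4·4 = 20
X: 5·4 = 20 | 1·0+4·5 = 20
gcd(5,1,4) = 1

Coefficients: [5, 1, 4]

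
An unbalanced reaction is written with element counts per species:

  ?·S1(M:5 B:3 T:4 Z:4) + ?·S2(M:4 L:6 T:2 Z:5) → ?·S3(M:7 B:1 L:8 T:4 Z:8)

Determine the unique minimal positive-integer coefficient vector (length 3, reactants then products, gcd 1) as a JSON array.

M: 1·5+4·4 = 21 | 3·7 = 21
B: 1·3+4·0 = 3 | 3·1 = 3
L: 1·0+4·6 = 24 | 3·8 = 24
T: 1·4+4·2 = 12 | 3·4 = 12
Z: 1·4+4·5 = 24 | 3·8 = 24
gcd(1,4,3) = 1

Coefficients: [1, 4, 3]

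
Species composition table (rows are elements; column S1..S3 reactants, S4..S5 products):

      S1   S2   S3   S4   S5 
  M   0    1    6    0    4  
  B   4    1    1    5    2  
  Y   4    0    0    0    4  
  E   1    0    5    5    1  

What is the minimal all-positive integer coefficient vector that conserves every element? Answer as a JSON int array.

Coefficients: [5, 2, 3, 3, 5]

M: 5·0+2·1+3·6 = 20 | 3·0+5·4 = 20
B: 5·4+2·1+3·1 = 25 | 3·5+5·2 = 25
Y: 5·4+2·0+3·0 = 20 | 3·0+5·4 = 20
E: 5·1+2·0+3·5 = 20 | 3·5+5·1 = 20
gcd(5,2,3,3,5) = 1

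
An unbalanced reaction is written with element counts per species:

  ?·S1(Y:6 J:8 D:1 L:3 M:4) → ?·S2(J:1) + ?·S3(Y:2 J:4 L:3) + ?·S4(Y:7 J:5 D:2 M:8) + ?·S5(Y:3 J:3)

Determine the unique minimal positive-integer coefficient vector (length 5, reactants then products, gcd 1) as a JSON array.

Y: 6·6 = 36 | 6·0+6·2+3·7+1·3 = 36
J: 6·8 = 48 | 6·1+6·4+3·5+1·3 = 48
D: 6·1 = 6 | 6·0+6·0+3·2+1·0 = 6
L: 6·3 = 18 | 6·0+6·3+3·0+1·0 = 18
M: 6·4 = 24 | 6·0+6·0+3·8+1·0 = 24
gcd(6,6,6,3,1) = 1

Coefficients: [6, 6, 6, 3, 1]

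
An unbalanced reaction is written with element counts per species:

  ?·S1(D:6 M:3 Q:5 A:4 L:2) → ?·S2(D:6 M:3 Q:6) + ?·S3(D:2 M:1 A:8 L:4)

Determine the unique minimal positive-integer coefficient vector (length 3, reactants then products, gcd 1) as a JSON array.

Coefficients: [6, 5, 3]

D: 6·6 = 36 | 5·6+3·2 = 36
M: 6·3 = 18 | 5·3+3·1 = 18
Q: 6·5 = 30 | 5·6+3·0 = 30
A: 6·4 = 24 | 5·0+3·8 = 24
L: 6·2 = 12 | 5·0+3·4 = 12
gcd(6,5,3) = 1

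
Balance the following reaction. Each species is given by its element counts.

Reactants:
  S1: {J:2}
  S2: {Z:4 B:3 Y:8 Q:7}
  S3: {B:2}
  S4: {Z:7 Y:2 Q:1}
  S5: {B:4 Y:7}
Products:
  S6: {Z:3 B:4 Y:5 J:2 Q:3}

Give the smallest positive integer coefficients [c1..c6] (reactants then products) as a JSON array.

Z: 5·0+2·4+5·0+1·7+1·0 = 15 | 5·3 = 15
B: 5·0+2·3+5·2+1·0+1·4 = 20 | 5·4 = 20
Y: 5·0+2·8+5·0+1·2+1·7 = 25 | 5·5 = 25
J: 5·2+2·0+5·0+1·0+1·0 = 10 | 5·2 = 10
Q: 5·0+2·7+5·0+1·1+1·0 = 15 | 5·3 = 15
gcd(5,2,5,1,1,5) = 1

Coefficients: [5, 2, 5, 1, 1, 5]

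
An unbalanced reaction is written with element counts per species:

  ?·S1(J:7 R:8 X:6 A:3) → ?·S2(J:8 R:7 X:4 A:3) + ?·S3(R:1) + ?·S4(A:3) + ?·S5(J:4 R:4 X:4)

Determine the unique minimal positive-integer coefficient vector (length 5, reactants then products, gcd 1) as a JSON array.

J: 4·7 = 28 | 1·8+5·0+3·0+5·4 = 28
R: 4·8 = 32 | 1·7+5·1+3·0+5·4 = 32
X: 4·6 = 24 | 1·4+5·0+3·0+5·4 = 24
A: 4·3 = 12 | 1·3+5·0+3·3+5·0 = 12
gcd(4,1,5,3,5) = 1

Coefficients: [4, 1, 5, 3, 5]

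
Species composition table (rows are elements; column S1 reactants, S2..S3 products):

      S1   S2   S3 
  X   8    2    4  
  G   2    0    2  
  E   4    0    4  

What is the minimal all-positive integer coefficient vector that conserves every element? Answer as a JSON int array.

X: 1·8 = 8 | 2·2+1·4 = 8
G: 1·2 = 2 | 2·0+1·2 = 2
E: 1·4 = 4 | 2·0+1·4 = 4
gcd(1,2,1) = 1

Coefficients: [1, 2, 1]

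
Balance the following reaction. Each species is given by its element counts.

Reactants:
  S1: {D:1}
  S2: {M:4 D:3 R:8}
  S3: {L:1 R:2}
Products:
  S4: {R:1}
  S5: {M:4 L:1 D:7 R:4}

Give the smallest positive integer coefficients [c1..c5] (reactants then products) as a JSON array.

Coefficients: [4, 1, 1, 6, 1]

M: 4·0+1·4+1·0 = 4 | 6·0+1·4 = 4
L: 4·0+1·0+1·1 = 1 | 6·0+1·1 = 1
D: 4·1+1·3+1·0 = 7 | 6·0+1·7 = 7
R: 4·0+1·8+1·2 = 10 | 6·1+1·4 = 10
gcd(4,1,1,6,1) = 1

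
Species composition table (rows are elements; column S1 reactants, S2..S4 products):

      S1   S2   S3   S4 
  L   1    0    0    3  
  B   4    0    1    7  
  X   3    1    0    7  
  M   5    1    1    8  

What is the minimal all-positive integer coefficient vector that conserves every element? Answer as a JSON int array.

Coefficients: [3, 2, 5, 1]

L: 3·1 = 3 | 2·0+5·0+1·3 = 3
B: 3·4 = 12 | 2·0+5·1+1·7 = 12
X: 3·3 = 9 | 2·1+5·0+1·7 = 9
M: 3·5 = 15 | 2·1+5·1+1·8 = 15
gcd(3,2,5,1) = 1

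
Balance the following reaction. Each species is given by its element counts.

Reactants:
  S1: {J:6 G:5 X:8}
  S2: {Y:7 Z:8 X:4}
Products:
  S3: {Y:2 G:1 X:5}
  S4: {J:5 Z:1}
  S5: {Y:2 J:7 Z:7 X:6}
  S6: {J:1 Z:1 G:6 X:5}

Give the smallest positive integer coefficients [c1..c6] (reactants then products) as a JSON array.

Coefficients: [6, 2, 6, 5, 1, 4]

Y: 6·0+2·7 = 14 | 6·2+5·0+1·2+4·0 = 14
J: 6·6+2·0 = 36 | 6·0+5·5+1·7+4·1 = 36
Z: 6·0+2·8 = 16 | 6·0+5·1+1·7+4·1 = 16
G: 6·5+2·0 = 30 | 6·1+5·0+1·0+4·6 = 30
X: 6·8+2·4 = 56 | 6·5+5·0+1·6+4·5 = 56
gcd(6,2,6,5,1,4) = 1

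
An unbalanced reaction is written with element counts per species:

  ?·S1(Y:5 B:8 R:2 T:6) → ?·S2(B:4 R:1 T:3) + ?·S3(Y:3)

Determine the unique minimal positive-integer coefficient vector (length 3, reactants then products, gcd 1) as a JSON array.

Y: 3·5 = 15 | 6·0+5·3 = 15
B: 3·8 = 24 | 6·4+5·0 = 24
R: 3·2 = 6 | 6·1+5·0 = 6
T: 3·6 = 18 | 6·3+5·0 = 18
gcd(3,6,5) = 1

Coefficients: [3, 6, 5]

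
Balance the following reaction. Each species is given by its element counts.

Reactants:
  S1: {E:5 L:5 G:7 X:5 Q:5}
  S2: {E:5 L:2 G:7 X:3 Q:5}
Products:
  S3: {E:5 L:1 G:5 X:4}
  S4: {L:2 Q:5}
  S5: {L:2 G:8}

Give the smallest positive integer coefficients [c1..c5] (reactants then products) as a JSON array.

Coefficients: [2, 2, 4, 4, 1]

E: 2·5+2·5 = 20 | 4·5+4·0+1·0 = 20
L: 2·5+2·2 = 14 | 4·1+4·2+1·2 = 14
G: 2·7+2·7 = 28 | 4·5+4·0+1·8 = 28
X: 2·5+2·3 = 16 | 4·4+4·0+1·0 = 16
Q: 2·5+2·5 = 20 | 4·0+4·5+1·0 = 20
gcd(2,2,4,4,1) = 1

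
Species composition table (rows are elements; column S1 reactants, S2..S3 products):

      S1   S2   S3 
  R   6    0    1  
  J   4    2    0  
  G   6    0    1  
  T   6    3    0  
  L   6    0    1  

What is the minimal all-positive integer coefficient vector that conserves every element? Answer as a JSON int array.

R: 1·6 = 6 | 2·0+6·1 = 6
J: 1·4 = 4 | 2·2+6·0 = 4
G: 1·6 = 6 | 2·0+6·1 = 6
T: 1·6 = 6 | 2·3+6·0 = 6
L: 1·6 = 6 | 2·0+6·1 = 6
gcd(1,2,6) = 1

Coefficients: [1, 2, 6]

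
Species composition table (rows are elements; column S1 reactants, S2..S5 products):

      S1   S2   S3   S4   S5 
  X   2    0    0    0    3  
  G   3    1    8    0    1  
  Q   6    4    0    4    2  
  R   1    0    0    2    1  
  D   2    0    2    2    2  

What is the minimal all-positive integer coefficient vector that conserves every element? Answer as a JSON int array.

Coefficients: [6, 6, 1, 1, 4]

X: 6·2 = 12 | 6·0+1·0+1·0+4·3 = 12
G: 6·3 = 18 | 6·1+1·8+1·0+4·1 = 18
Q: 6·6 = 36 | 6·4+1·0+1·4+4·2 = 36
R: 6·1 = 6 | 6·0+1·0+1·2+4·1 = 6
D: 6·2 = 12 | 6·0+1·2+1·2+4·2 = 12
gcd(6,6,1,1,4) = 1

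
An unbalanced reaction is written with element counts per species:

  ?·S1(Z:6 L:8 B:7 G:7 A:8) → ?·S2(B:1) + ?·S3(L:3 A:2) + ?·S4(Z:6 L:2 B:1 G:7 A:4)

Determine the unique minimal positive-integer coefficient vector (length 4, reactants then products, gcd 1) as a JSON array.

Coefficients: [1, 6, 2, 1]

Z: 1·6 = 6 | 6·0+2·0+1·6 = 6
L: 1·8 = 8 | 6·0+2·3+1·2 = 8
B: 1·7 = 7 | 6·1+2·0+1·1 = 7
G: 1·7 = 7 | 6·0+2·0+1·7 = 7
A: 1·8 = 8 | 6·0+2·2+1·4 = 8
gcd(1,6,2,1) = 1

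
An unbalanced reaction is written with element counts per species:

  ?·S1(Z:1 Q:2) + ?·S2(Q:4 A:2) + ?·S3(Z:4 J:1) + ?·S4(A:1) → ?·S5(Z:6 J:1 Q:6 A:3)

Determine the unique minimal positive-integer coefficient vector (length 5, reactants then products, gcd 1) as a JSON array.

Coefficients: [4, 1, 2, 4, 2]

Z: 4·1+1·0+2·4+4·0 = 12 | 2·6 = 12
J: 4·0+1·0+2·1+4·0 = 2 | 2·1 = 2
Q: 4·2+1·4+2·0+4·0 = 12 | 2·6 = 12
A: 4·0+1·2+2·0+4·1 = 6 | 2·3 = 6
gcd(4,1,2,4,2) = 1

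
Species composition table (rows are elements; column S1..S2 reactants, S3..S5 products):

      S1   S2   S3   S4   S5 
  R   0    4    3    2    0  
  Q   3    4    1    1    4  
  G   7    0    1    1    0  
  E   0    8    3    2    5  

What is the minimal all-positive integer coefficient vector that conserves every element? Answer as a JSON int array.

R: 1·0+5·4 = 20 | 6·3+1·2+4·0 = 20
Q: 1·3+5·4 = 23 | 6·1+1·1+4·4 = 23
G: 1·7+5·0 = 7 | 6·1+1·1+4·0 = 7
E: 1·0+5·8 = 40 | 6·3+1·2+4·5 = 40
gcd(1,5,6,1,4) = 1

Coefficients: [1, 5, 6, 1, 4]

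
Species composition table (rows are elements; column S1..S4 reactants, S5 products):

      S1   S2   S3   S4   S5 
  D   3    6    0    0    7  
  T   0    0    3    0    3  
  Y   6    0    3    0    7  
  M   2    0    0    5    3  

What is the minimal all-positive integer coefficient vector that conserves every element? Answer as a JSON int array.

Coefficients: [4, 5, 6, 2, 6]

D: 4·3+5·6+6·0+2·0 = 42 | 6·7 = 42
T: 4·0+5·0+6·3+2·0 = 18 | 6·3 = 18
Y: 4·6+5·0+6·3+2·0 = 42 | 6·7 = 42
M: 4·2+5·0+6·0+2·5 = 18 | 6·3 = 18
gcd(4,5,6,2,6) = 1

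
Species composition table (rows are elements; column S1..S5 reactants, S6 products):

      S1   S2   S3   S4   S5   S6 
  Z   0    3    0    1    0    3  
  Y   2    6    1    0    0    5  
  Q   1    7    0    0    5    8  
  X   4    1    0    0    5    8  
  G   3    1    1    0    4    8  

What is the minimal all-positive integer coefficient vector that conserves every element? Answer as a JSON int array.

Coefficients: [2, 1, 5, 6, 3, 3]

Z: 2·0+1·3+5·0+6·1+3·0 = 9 | 3·3 = 9
Y: 2·2+1·6+5·1+6·0+3·0 = 15 | 3·5 = 15
Q: 2·1+1·7+5·0+6·0+3·5 = 24 | 3·8 = 24
X: 2·4+1·1+5·0+6·0+3·5 = 24 | 3·8 = 24
G: 2·3+1·1+5·1+6·0+3·4 = 24 | 3·8 = 24
gcd(2,1,5,6,3,3) = 1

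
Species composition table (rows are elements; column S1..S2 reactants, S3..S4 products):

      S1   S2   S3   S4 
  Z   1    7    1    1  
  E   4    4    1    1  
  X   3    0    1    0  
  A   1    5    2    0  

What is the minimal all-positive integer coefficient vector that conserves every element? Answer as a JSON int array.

Z: 1·1+1·7 = 8 | 3·1+5·1 = 8
E: 1·4+1·4 = 8 | 3·1+5·1 = 8
X: 1·3+1·0 = 3 | 3·1+5·0 = 3
A: 1·1+1·5 = 6 | 3·2+5·0 = 6
gcd(1,1,3,5) = 1

Coefficients: [1, 1, 3, 5]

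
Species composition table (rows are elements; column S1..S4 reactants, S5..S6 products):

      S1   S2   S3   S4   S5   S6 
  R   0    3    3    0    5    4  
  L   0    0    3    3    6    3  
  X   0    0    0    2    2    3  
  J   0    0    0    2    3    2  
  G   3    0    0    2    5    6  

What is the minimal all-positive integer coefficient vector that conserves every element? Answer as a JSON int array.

R: 4·0+5·3+1·3+5·0 = 18 | 2·5+2·4 = 18
L: 4·0+5·0+1·3+5·3 = 18 | 2·6+2·3 = 18
X: 4·0+5·0+1·0+5·2 = 10 | 2·2+2·3 = 10
J: 4·0+5·0+1·0+5·2 = 10 | 2·3+2·2 = 10
G: 4·3+5·0+1·0+5·2 = 22 | 2·5+2·6 = 22
gcd(4,5,1,5,2,2) = 1

Coefficients: [4, 5, 1, 5, 2, 2]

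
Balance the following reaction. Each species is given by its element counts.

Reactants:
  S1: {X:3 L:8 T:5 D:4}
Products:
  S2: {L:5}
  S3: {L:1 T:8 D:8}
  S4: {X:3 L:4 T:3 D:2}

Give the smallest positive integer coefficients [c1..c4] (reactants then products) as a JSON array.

X: 4·3 = 12 | 3·0+1·0+4·3 = 12
L: 4·8 = 32 | 3·5+1·1+4·4 = 32
T: 4·5 = 20 | 3·0+1·8+4·3 = 20
D: 4·4 = 16 | 3·0+1·8+4·2 = 16
gcd(4,3,1,4) = 1

Coefficients: [4, 3, 1, 4]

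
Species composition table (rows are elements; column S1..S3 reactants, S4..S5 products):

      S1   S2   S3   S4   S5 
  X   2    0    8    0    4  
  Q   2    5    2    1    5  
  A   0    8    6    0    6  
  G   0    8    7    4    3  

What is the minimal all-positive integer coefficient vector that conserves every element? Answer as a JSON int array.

X: 6·2+3·0+1·8 = 20 | 4·0+5·4 = 20
Q: 6·2+3·5+1·2 = 29 | 4·1+5·5 = 29
A: 6·0+3·8+1·6 = 30 | 4·0+5·6 = 30
G: 6·0+3·8+1·7 = 31 | 4·4+5·3 = 31
gcd(6,3,1,4,5) = 1

Coefficients: [6, 3, 1, 4, 5]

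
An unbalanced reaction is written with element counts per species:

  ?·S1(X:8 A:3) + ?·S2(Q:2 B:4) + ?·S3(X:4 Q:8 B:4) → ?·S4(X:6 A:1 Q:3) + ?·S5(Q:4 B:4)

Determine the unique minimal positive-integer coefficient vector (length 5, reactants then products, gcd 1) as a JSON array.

X: 2·8+1·0+5·4 = 36 | 6·6+6·0 = 36
A: 2·3+1·0+5·0 = 6 | 6·1+6·0 = 6
Q: 2·0+1·2+5·8 = 42 | 6·3+6·4 = 42
B: 2·0+1·4+5·4 = 24 | 6·0+6·4 = 24
gcd(2,1,5,6,6) = 1

Coefficients: [2, 1, 5, 6, 6]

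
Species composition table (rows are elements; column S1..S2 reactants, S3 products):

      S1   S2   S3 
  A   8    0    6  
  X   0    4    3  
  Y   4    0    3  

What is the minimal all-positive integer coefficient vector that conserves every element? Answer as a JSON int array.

A: 3·8+3·0 = 24 | 4·6 = 24
X: 3·0+3·4 = 12 | 4·3 = 12
Y: 3·4+3·0 = 12 | 4·3 = 12
gcd(3,3,4) = 1

Coefficients: [3, 3, 4]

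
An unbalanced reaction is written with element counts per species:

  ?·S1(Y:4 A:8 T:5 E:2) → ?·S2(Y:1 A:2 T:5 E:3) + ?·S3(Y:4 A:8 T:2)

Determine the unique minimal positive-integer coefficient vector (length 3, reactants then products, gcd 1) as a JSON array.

Coefficients: [6, 4, 5]

Y: 6·4 = 24 | 4·1+5·4 = 24
A: 6·8 = 48 | 4·2+5·8 = 48
T: 6·5 = 30 | 4·5+5·2 = 30
E: 6·2 = 12 | 4·3+5·0 = 12
gcd(6,4,5) = 1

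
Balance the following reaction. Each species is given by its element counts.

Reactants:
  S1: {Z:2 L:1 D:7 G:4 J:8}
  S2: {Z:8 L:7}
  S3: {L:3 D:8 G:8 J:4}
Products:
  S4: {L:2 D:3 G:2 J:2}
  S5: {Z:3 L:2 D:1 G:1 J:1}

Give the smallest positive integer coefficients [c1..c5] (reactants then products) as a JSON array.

Z: 1·2+2·8+1·0 = 18 | 3·0+6·3 = 18
L: 1·1+2·7+1·3 = 18 | 3·2+6·2 = 18
D: 1·7+2·0+1·8 = 15 | 3·3+6·1 = 15
G: 1·4+2·0+1·8 = 12 | 3·2+6·1 = 12
J: 1·8+2·0+1·4 = 12 | 3·2+6·1 = 12
gcd(1,2,1,3,6) = 1

Coefficients: [1, 2, 1, 3, 6]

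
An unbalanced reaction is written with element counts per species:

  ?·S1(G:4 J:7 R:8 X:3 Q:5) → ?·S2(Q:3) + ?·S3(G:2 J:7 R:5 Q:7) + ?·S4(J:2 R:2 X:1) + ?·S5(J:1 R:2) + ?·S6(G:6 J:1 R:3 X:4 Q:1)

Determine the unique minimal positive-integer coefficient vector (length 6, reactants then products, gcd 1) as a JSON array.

Coefficients: [6, 2, 3, 6, 6, 3]

G: 6·4 = 24 | 2·0+3·2+6·0+6·0+3·6 = 24
J: 6·7 = 42 | 2·0+3·7+6·2+6·1+3·1 = 42
R: 6·8 = 48 | 2·0+3·5+6·2+6·2+3·3 = 48
X: 6·3 = 18 | 2·0+3·0+6·1+6·0+3·4 = 18
Q: 6·5 = 30 | 2·3+3·7+6·0+6·0+3·1 = 30
gcd(6,2,3,6,6,3) = 1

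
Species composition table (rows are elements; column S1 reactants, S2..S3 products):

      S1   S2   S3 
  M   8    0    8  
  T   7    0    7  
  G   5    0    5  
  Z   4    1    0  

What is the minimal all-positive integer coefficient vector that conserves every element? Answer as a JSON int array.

M: 1·8 = 8 | 4·0+1·8 = 8
T: 1·7 = 7 | 4·0+1·7 = 7
G: 1·5 = 5 | 4·0+1·5 = 5
Z: 1·4 = 4 | 4·1+1·0 = 4
gcd(1,4,1) = 1

Coefficients: [1, 4, 1]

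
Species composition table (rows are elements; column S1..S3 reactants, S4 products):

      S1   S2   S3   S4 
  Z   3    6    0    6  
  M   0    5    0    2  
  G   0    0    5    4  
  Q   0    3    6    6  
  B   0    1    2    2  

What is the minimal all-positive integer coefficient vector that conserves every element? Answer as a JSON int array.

Z: 6·3+2·6+4·0 = 30 | 5·6 = 30
M: 6·0+2·5+4·0 = 10 | 5·2 = 10
G: 6·0+2·0+4·5 = 20 | 5·4 = 20
Q: 6·0+2·3+4·6 = 30 | 5·6 = 30
B: 6·0+2·1+4·2 = 10 | 5·2 = 10
gcd(6,2,4,5) = 1

Coefficients: [6, 2, 4, 5]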